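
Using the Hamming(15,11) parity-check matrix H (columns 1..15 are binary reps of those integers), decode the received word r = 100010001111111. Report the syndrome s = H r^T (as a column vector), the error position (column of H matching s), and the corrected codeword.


s = (1, 1, 0, 0)^T, error position = 12, corrected codeword c = 100010001110111

Compute s = H r^T mod 2 one row at a time:
  s_1 = 0 + 1 + 1 + 1 + 1 + 1 + 1 + 1 = 7 ≡ 1 (mod 2).
  s_2 = 0 + 1 + 0 + 0 + 1 + 1 + 1 + 1 = 5 ≡ 1 (mod 2).
  s_3 = 0 + 0 + 0 + 0 + 1 + 1 + 1 + 1 = 4 ≡ 0 (mod 2).
  s_4 = 1 + 0 + 1 + 0 + 1 + 1 + 1 + 1 = 6 ≡ 0 (mod 2).
s = (1, 1, 0, 0)^T — this equals column 12 of H (binary 1100), so error is at position 12.
Correct: flip bit 12 of r = 100010001111111 to get c = 100010001110111.


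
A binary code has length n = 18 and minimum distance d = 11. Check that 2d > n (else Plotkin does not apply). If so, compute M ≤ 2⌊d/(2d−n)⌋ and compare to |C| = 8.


Plotkin bound M ≤ 4; given |C| = 8 > bound (violated).

Check applicability: 2d = 22, n = 18.
2d − n = 4 > 0, so Plotkin applies.
Compute d/(2d−n) = 11/4 ≈ 2.7500.
⌊d/(2d−n)⌋ = 2.
Plotkin bound: M ≤ 2·2 = 4.
Given |C| = 8, check: VIOLATED.
This |C| is above the Plotkin bound, so no binary code with n = 18, d = 11 and 8 codewords exists.


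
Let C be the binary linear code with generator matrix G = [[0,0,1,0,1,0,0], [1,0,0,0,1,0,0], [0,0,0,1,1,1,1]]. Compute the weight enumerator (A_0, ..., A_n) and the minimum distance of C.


Weight distribution: A_0 = 1, A_2 = 3, A_4 = 3, A_6 = 1. Minimum distance d = 2.

Enumerate all 2^3 = 8 messages m ∈ F_2^3.
For each, compute codeword c = mG in F_2^7, then tally its weight.
  m = 000 → c = 0000000, weight = 0.
  m = 100 → c = 0010100, weight = 2.
  m = 010 → c = 1000100, weight = 2.
  m = 110 → c = 1010000, weight = 2.
  m = 001 → c = 0001111, weight = 4.
  m = 101 → c = 0011011, weight = 4.
  m = 011 → c = 1001011, weight = 4.
  m = 111 → c = 1011111, weight = 6.
Tally weights:
  weight 0: 1 codewords.
  weight 2: 3 codewords.
  weight 4: 3 codewords.
  weight 6: 1 codewords.
Minimum distance d = smallest w > 0 with A_w > 0 = 2.
Sanity: Σ A_w = 8 = 2^3 = 8 ✓.


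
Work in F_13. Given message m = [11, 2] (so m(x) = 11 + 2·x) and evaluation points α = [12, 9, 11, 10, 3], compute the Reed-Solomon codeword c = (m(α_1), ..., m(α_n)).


c = [9, 3, 7, 5, 4]

Message polynomial: m(x) = 11 + 2·x (mod 13).
For each evaluation point α_i, compute m(α_i) mod 13:
  α_1 = 12: Horner steps 2 → 9, so m(12) = 9.
  α_2 = 9: Horner steps 2 → 3, so m(9) = 3.
  α_3 = 11: Horner steps 2 → 7, so m(11) = 7.
  α_4 = 10: Horner steps 2 → 5, so m(10) = 5.
  α_5 = 3: Horner steps 2 → 4, so m(3) = 4.
Codeword c = [9, 3, 7, 5, 4] ∈ F_13^5.


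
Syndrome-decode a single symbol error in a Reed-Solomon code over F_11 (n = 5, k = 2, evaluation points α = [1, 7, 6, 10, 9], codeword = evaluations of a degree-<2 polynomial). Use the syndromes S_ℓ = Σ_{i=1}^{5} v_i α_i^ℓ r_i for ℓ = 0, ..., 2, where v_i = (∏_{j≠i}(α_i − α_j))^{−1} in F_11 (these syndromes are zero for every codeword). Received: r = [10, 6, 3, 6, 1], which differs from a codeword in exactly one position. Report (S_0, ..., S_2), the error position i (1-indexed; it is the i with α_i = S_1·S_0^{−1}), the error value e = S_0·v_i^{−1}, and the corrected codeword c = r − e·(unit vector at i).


S = (10, 1, 10), error at position 4, error magnitude e = 2, c = [10, 6, 3, 4, 1].

Step 1: column multipliers v_i = (∏_{j≠i}(α_i − α_j))^{−1} mod 11.
  i = 1 (α = 1): (1−7)(1−6)(1−10)(1−9) = (−6)·(−5)·(−9)·(−8) = 2160 ≡ 4, so v_1 = 4^{−1} = 3 (mod 11).
  i = 2 (α = 7): (7−1)(7−6)(7−10)(7−9) = 6·1·(−3)·(−2) = 36 ≡ 3, so v_2 = 3^{−1} = 4 (mod 11).
  i = 3 (α = 6): (6−1)(6−7)(6−10)(6−9) = 5·(−1)·(−4)·(−3) = −60 ≡ 6, so v_3 = 6^{−1} = 2 (mod 11).
  i = 4 (α = 10): (10−1)(10−7)(10−6)(10−9) = 9·3·4·1 = 108 ≡ 9, so v_4 = 9^{−1} = 5 (mod 11).
  i = 5 (α = 9): (9−1)(9−7)(9−6)(9−10) = 8·2·3·(−1) = −48 ≡ 7, so v_5 = 7^{−1} = 8 (mod 11).
  v = [3, 4, 2, 5, 8].
Step 2: syndromes of r = [10, 6, 3, 6, 1] (all sums mod 11).
  S_0 = Σ v_i r_i = 3·10 + 4·6 + 2·3 + 5·6 + 8·1 = 98 ≡ 10.
  S_1 = Σ v_i α_i r_i = 3·1·10 + 4·7·6 + 2·6·3 + 5·10·6 + 8·9·1 = 606 ≡ 1.
  α_i^2 mod 11 = [1, 5, 3, 1, 4].
  S_2 = Σ v_i α_i^2 r_i = 3·1·10 + 4·5·6 + 2·3·3 + 5·1·6 + 8·4·1 = 230 ≡ 10.
  S = (10, 1, 10) ≠ 0, so r is not a codeword (an error is present).
Step 3: locate the error. For a single error e at position i, S_ℓ = v_i·e·α_i^ℓ, so α_err = S_1/S_0.
  S_0^{−1} = 10^{−1} = 10 (mod 11), so α_err = 1·10 = 10 ≡ 10 = α_4. Error position i = 4.
  Consistency check: S_2/S_1 = 10·1 = 10 ≡ 10 = α_err ✓ (single-error assumption holds).
Step 4: error magnitude e = S_0/v_4 = S_0·∏_{j≠4}(α_4 − α_j) = 10·9 = 90 ≡ 2 (mod 11).
Step 5: correct position 4: c_4 = r_4 − e = 6 − 2 ≡ 4 (mod 11). Hence c = [10, 6, 3, 4, 1].
  Check: interpolating c through the α_i gives m(x) = 7 + 3·x (degree < 2) with m(α_i) = c_i for every i, so c is indeed a codeword.


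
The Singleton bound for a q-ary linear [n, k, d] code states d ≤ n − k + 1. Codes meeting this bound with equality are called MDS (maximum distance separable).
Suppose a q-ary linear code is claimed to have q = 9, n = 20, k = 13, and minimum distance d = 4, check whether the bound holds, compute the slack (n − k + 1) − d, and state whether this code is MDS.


Singleton RHS = n − k + 1 = 8, slack = 4, bound satisfied, not MDS.

Singleton bound: d ≤ n − k + 1.
Here n = 20, k = 13, so n − k + 1 = 8.
Given d = 4, check d ≤ 8: YES.
Slack = (n − k + 1) − d = 4.
The code is NOT MDS (slack = 4 > 0).
Description: the claimed parameters are [20, 13, 4]_9; such a code would be non-MDS.


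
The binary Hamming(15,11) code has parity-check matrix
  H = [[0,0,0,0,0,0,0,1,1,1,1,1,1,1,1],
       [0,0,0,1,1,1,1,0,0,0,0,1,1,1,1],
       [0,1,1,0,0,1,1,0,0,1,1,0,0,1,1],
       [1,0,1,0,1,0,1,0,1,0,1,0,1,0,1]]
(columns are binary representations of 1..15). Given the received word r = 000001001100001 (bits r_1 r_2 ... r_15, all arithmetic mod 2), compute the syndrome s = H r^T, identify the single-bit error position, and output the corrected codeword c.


s = (1, 0, 1, 0)^T, error position = 10, corrected codeword c = 000001001000001

Compute s = H r^T mod 2 one row at a time:
  s_1 = 0 + 1 + 1 + 0 + 0 + 0 + 0 + 1 = 3 ≡ 1 (mod 2).
  s_2 = 0 + 0 + 1 + 0 + 0 + 0 + 0 + 1 = 2 ≡ 0 (mod 2).
  s_3 = 0 + 0 + 1 + 0 + 1 + 0 + 0 + 1 = 3 ≡ 1 (mod 2).
  s_4 = 0 + 0 + 0 + 0 + 1 + 0 + 0 + 1 = 2 ≡ 0 (mod 2).
s = (1, 0, 1, 0)^T — this equals column 10 of H (binary 1010), so error is at position 10.
Correct: flip bit 10 of r = 000001001100001 to get c = 000001001000001.


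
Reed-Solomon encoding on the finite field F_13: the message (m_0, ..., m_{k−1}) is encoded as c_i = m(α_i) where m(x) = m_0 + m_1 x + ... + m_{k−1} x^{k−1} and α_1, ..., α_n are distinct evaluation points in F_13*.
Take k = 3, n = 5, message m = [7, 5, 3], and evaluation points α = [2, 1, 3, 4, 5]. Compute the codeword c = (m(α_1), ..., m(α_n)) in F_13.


c = [3, 2, 10, 10, 3]

Message polynomial: m(x) = 7 + 5·x + 3·x^2 (mod 13).
For each evaluation point α_i, compute m(α_i) mod 13:
  α_1 = 2: Horner steps 3 → 11 → 3, so m(2) = 3.
  α_2 = 1: Horner steps 3 → 8 → 2, so m(1) = 2.
  α_3 = 3: Horner steps 3 → 1 → 10, so m(3) = 10.
  α_4 = 4: Horner steps 3 → 4 → 10, so m(4) = 10.
  α_5 = 5: Horner steps 3 → 7 → 3, so m(5) = 3.
Codeword c = [3, 2, 10, 10, 3] ∈ F_13^5.


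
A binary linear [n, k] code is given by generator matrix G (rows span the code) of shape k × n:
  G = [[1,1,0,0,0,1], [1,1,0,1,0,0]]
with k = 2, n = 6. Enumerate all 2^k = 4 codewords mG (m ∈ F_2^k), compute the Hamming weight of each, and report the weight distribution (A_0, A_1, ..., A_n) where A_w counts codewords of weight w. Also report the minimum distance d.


Weight distribution: A_0 = 1, A_2 = 1, A_3 = 2. Minimum distance d = 2.

Enumerate all 2^2 = 4 messages m ∈ F_2^2.
For each, compute codeword c = mG in F_2^6, then tally its weight.
  m = 00 → c = 000000, weight = 0.
  m = 10 → c = 110001, weight = 3.
  m = 01 → c = 110100, weight = 3.
  m = 11 → c = 000101, weight = 2.
Tally weights:
  weight 0: 1 codewords.
  weight 2: 1 codewords.
  weight 3: 2 codewords.
Minimum distance d = smallest w > 0 with A_w > 0 = 2.
Sanity: Σ A_w = 4 = 2^2 = 4 ✓.


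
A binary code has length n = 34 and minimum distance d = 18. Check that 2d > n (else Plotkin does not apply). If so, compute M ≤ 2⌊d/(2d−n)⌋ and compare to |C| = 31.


Plotkin bound M ≤ 18; given |C| = 31 > bound (violated).

Check applicability: 2d = 36, n = 34.
2d − n = 2 > 0, so Plotkin applies.
Compute d/(2d−n) = 18/2 ≈ 9.0000.
⌊d/(2d−n)⌋ = 9.
Plotkin bound: M ≤ 2·9 = 18.
Given |C| = 31, check: VIOLATED.
This |C| is above the Plotkin bound, so no binary code with n = 34, d = 18 and 31 codewords exists.


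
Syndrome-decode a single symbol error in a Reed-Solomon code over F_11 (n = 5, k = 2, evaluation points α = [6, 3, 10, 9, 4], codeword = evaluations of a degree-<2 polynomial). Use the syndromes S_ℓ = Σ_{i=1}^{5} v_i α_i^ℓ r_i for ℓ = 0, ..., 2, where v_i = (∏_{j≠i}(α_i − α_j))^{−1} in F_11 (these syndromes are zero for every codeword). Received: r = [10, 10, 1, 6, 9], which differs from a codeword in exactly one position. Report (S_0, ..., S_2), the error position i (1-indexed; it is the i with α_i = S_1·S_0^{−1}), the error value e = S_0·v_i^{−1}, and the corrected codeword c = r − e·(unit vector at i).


S = (8, 2, 6), error at position 2, error magnitude e = 7, c = [10, 3, 1, 6, 9].

Step 1: column multipliers v_i = (∏_{j≠i}(α_i − α_j))^{−1} mod 11.
  i = 1 (α = 6): (6−3)(6−10)(6−9)(6−4) = 3·(−4)·(−3)·2 = 72 ≡ 6, so v_1 = 6^{−1} = 2 (mod 11).
  i = 2 (α = 3): (3−6)(3−10)(3−9)(3−4) = (−3)·(−7)·(−6)·(−1) = 126 ≡ 5, so v_2 = 5^{−1} = 9 (mod 11).
  i = 3 (α = 10): (10−6)(10−3)(10−9)(10−4) = 4·7·1·6 = 168 ≡ 3, so v_3 = 3^{−1} = 4 (mod 11).
  i = 4 (α = 9): (9−6)(9−3)(9−10)(9−4) = 3·6·(−1)·5 = −90 ≡ 9, so v_4 = 9^{−1} = 5 (mod 11).
  i = 5 (α = 4): (4−6)(4−3)(4−10)(4−9) = (−2)·1·(−6)·(−5) = −60 ≡ 6, so v_5 = 6^{−1} = 2 (mod 11).
  v = [2, 9, 4, 5, 2].
Step 2: syndromes of r = [10, 10, 1, 6, 9] (all sums mod 11).
  S_0 = Σ v_i r_i = 2·10 + 9·10 + 4·1 + 5·6 + 2·9 = 162 ≡ 8.
  S_1 = Σ v_i α_i r_i = 2·6·10 + 9·3·10 + 4·10·1 + 5·9·6 + 2·4·9 = 772 ≡ 2.
  α_i^2 mod 11 = [3, 9, 1, 4, 5].
  S_2 = Σ v_i α_i^2 r_i = 2·3·10 + 9·9·10 + 4·1·1 + 5·4·6 + 2·5·9 = 1084 ≡ 6.
  S = (8, 2, 6) ≠ 0, so r is not a codeword (an error is present).
Step 3: locate the error. For a single error e at position i, S_ℓ = v_i·e·α_i^ℓ, so α_err = S_1/S_0.
  S_0^{−1} = 8^{−1} = 7 (mod 11), so α_err = 2·7 = 14 ≡ 3 = α_2. Error position i = 2.
  Consistency check: S_2/S_1 = 6·6 = 36 ≡ 3 = α_err ✓ (single-error assumption holds).
Step 4: error magnitude e = S_0/v_2 = S_0·∏_{j≠2}(α_2 − α_j) = 8·5 = 40 ≡ 7 (mod 11).
Step 5: correct position 2: c_2 = r_2 − e = 10 − 7 ≡ 3 (mod 11). Hence c = [10, 3, 1, 6, 9].
  Check: interpolating c through the α_i gives m(x) = 7 + 6·x (degree < 2) with m(α_i) = c_i for every i, so c is indeed a codeword.


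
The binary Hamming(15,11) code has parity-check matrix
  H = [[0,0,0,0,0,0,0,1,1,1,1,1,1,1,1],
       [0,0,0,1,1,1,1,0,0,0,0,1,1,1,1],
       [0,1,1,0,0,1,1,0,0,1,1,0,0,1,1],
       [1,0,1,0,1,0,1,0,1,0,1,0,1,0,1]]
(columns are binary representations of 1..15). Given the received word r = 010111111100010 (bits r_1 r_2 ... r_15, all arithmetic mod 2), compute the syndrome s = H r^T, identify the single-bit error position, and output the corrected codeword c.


s = (0, 1, 1, 1)^T, error position = 7, corrected codeword c = 010111011100010

Compute s = H r^T mod 2 one row at a time:
  s_1 = 1 + 1 + 1 + 0 + 0 + 0 + 1 + 0 = 4 ≡ 0 (mod 2).
  s_2 = 1 + 1 + 1 + 1 + 0 + 0 + 1 + 0 = 5 ≡ 1 (mod 2).
  s_3 = 1 + 0 + 1 + 1 + 1 + 0 + 1 + 0 = 5 ≡ 1 (mod 2).
  s_4 = 0 + 0 + 1 + 1 + 1 + 0 + 0 + 0 = 3 ≡ 1 (mod 2).
s = (0, 1, 1, 1)^T — this equals column 7 of H (binary 0111), so error is at position 7.
Correct: flip bit 7 of r = 010111111100010 to get c = 010111011100010.


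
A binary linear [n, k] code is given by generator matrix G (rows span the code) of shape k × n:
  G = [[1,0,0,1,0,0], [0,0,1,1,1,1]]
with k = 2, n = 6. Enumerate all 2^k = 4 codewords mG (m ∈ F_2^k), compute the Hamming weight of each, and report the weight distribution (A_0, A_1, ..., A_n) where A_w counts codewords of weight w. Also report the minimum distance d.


Weight distribution: A_0 = 1, A_2 = 1, A_4 = 2. Minimum distance d = 2.

Enumerate all 2^2 = 4 messages m ∈ F_2^2.
For each, compute codeword c = mG in F_2^6, then tally its weight.
  m = 00 → c = 000000, weight = 0.
  m = 10 → c = 100100, weight = 2.
  m = 01 → c = 001111, weight = 4.
  m = 11 → c = 101011, weight = 4.
Tally weights:
  weight 0: 1 codewords.
  weight 2: 1 codewords.
  weight 4: 2 codewords.
Minimum distance d = smallest w > 0 with A_w > 0 = 2.
Sanity: Σ A_w = 4 = 2^2 = 4 ✓.


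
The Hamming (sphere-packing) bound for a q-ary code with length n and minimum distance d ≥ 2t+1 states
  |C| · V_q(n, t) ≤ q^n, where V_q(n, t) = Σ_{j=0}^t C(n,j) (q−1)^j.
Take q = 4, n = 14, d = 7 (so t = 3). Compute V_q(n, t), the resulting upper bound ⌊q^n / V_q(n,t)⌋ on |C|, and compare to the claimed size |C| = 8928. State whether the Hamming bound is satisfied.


V_q(n, t) = 10690, q^n = 268435456, Hamming bound = 25110, |C| = 8928 ≤ bound (satisfied).

Step 1: Compute V_q(n, t) = Σ_{j=0}^3 C(n, j) (q−1)^j.
  j = 0: C(14,0)·(3)^0 = 1·1 = 1.
  j = 1: C(14,1)·(3)^1 = 14·3 = 42.
  j = 2: C(14,2)·(3)^2 = 91·9 = 819.
  j = 3: C(14,3)·(3)^3 = 364·27 = 9828.
  V_q(n, t) = 1 + 42 + 819 + 9828 = 10690.
Step 2: q^n = 4^14 = 268435456.
Step 3: Hamming bound ⌊q^n / V_q(n,t)⌋ = ⌊268435456/10690⌋ = 25110.
Step 4: Compare |C| = 8928 to 25110: satisfied.
The claimed |C| lies below the Hamming bound.


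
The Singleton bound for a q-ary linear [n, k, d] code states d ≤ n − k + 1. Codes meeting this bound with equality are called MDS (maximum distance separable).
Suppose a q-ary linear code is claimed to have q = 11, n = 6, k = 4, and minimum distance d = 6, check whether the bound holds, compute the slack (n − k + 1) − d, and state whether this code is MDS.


Singleton RHS = n − k + 1 = 3, slack = -3, bound violated (no such code; not MDS).

Singleton bound: d ≤ n − k + 1.
Here n = 6, k = 4, so n − k + 1 = 3.
Given d = 6, check d ≤ 3: NO.
Slack = (n − k + 1) − d = -3.
The slack is negative: d = 6 exceeds n − k + 1 = 3 by 3, so the Singleton bound is violated and no linear [6, 4, 6]_11 code can exist. In particular it is not MDS (MDS requires d = n − k + 1 exactly).
Description: the claimed parameters are [6, 4, 6]_11; such a code would be impossible (violates the Singleton bound).


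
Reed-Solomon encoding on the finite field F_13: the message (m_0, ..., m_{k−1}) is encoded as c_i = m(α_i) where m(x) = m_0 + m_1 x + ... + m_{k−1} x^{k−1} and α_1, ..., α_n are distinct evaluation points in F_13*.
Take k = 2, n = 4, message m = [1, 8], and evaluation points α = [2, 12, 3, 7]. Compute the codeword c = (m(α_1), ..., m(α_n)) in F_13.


c = [4, 6, 12, 5]

Message polynomial: m(x) = 1 + 8·x (mod 13).
For each evaluation point α_i, compute m(α_i) mod 13:
  α_1 = 2: Horner steps 8 → 4, so m(2) = 4.
  α_2 = 12: Horner steps 8 → 6, so m(12) = 6.
  α_3 = 3: Horner steps 8 → 12, so m(3) = 12.
  α_4 = 7: Horner steps 8 → 5, so m(7) = 5.
Codeword c = [4, 6, 12, 5] ∈ F_13^4.


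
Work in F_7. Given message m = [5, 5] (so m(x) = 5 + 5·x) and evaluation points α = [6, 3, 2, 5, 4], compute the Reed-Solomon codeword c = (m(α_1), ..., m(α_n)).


c = [0, 6, 1, 2, 4]

Message polynomial: m(x) = 5 + 5·x (mod 7).
For each evaluation point α_i, compute m(α_i) mod 7:
  α_1 = 6: Horner steps 5 → 0, so m(6) = 0.
  α_2 = 3: Horner steps 5 → 6, so m(3) = 6.
  α_3 = 2: Horner steps 5 → 1, so m(2) = 1.
  α_4 = 5: Horner steps 5 → 2, so m(5) = 2.
  α_5 = 4: Horner steps 5 → 4, so m(4) = 4.
Codeword c = [0, 6, 1, 2, 4] ∈ F_7^5.


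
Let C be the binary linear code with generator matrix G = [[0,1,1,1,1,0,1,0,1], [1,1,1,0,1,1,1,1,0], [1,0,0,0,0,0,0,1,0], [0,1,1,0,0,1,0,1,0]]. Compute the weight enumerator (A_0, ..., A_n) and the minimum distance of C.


Weight distribution: A_0 = 1, A_2 = 1, A_3 = 3, A_4 = 2, A_5 = 4, A_6 = 3, A_7 = 1, A_8 = 1. Minimum distance d = 2.

Enumerate all 2^4 = 16 messages m ∈ F_2^4.
For each, compute codeword c = mG in F_2^9, then tally its weight.
  m = 0000 → c = 000000000, weight = 0.
  m = 1000 → c = 011110101, weight = 6.
  m = 0100 → c = 111011110, weight = 7.
  m = 1100 → c = 100101011, weight = 5.
  m = 0010 → c = 100000010, weight = 2.
  m = 1010 → c = 111110111, weight = 8.
  m = 0110 → c = 011011100, weight = 5.
  m = 1110 → c = 000101001, weight = 3.
  m = 0001 → c = 011001010, weight = 4.
  m = 1001 → c = 000111111, weight = 6.
  m = 0101 → c = 100010100, weight = 3.
  m = 1101 → c = 111100001, weight = 5.
  m = 0011 → c = 111001000, weight = 4.
  m = 1011 → c = 100111101, weight = 6.
  m = 0111 → c = 000010110, weight = 3.
  m = 1111 → c = 011100011, weight = 5.
Tally weights:
  weight 0: 1 codewords.
  weight 2: 1 codewords.
  weight 3: 3 codewords.
  weight 4: 2 codewords.
  weight 5: 4 codewords.
  weight 6: 3 codewords.
  weight 7: 1 codewords.
  weight 8: 1 codewords.
Minimum distance d = smallest w > 0 with A_w > 0 = 2.
Sanity: Σ A_w = 16 = 2^4 = 16 ✓.


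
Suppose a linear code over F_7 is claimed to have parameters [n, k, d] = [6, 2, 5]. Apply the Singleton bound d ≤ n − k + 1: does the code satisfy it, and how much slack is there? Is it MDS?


Singleton RHS = n − k + 1 = 5, slack = 0, bound satisfied, MDS.

Singleton bound: d ≤ n − k + 1.
Here n = 6, k = 2, so n − k + 1 = 5.
Given d = 5, check d ≤ 5: YES.
Slack = (n − k + 1) − d = 0.
The code is MDS (slack = 0).
Description: the claimed parameters are [6, 2, 5]_7; such a code would be MDS (meets Singleton bound).


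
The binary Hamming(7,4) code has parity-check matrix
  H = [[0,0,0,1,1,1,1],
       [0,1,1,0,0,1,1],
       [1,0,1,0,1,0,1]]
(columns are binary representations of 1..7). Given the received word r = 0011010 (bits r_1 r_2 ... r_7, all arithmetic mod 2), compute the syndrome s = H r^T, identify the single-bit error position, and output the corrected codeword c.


s = (0, 0, 1)^T, error position = 1, corrected codeword c = 1011010

Compute s = H r^T mod 2 one row at a time:
  s_1 = 1 + 0 + 1 + 0 = 2 ≡ 0 (mod 2).
  s_2 = 0 + 1 + 1 + 0 = 2 ≡ 0 (mod 2).
  s_3 = 0 + 1 + 0 + 0 = 1 ≡ 1 (mod 2).
s = (0, 0, 1)^T — this equals column 1 of H (binary 001), so error is at position 1.
Correct: flip bit 1 of r = 0011010 to get c = 1011010.


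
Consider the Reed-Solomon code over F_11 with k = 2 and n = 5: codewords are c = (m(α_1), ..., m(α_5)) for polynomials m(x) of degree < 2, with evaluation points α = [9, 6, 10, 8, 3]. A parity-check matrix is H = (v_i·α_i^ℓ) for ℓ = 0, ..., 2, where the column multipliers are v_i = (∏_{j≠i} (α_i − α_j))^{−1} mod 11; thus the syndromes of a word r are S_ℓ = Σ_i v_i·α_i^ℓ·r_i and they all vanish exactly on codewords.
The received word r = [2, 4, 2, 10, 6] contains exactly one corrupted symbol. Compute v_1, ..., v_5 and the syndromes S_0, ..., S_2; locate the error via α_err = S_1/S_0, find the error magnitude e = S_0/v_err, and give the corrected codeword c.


S = (8, 3, 8), error at position 3, error magnitude e = 8, c = [2, 4, 5, 10, 6].

Step 1: column multipliers v_i = (∏_{j≠i}(α_i − α_j))^{−1} mod 11.
  i = 1 (α = 9): (9−6)(9−10)(9−8)(9−3) = 3·(−1)·1·6 = −18 ≡ 4, so v_1 = 4^{−1} = 3 (mod 11).
  i = 2 (α = 6): (6−9)(6−10)(6−8)(6−3) = (−3)·(−4)·(−2)·3 = −72 ≡ 5, so v_2 = 5^{−1} = 9 (mod 11).
  i = 3 (α = 10): (10−9)(10−6)(10−8)(10−3) = 1·4·2·7 = 56 ≡ 1, so v_3 = 1^{−1} = 1 (mod 11).
  i = 4 (α = 8): (8−9)(8−6)(8−10)(8−3) = (−1)·2·(−2)·5 = 20 ≡ 9, so v_4 = 9^{−1} = 5 (mod 11).
  i = 5 (α = 3): (3−9)(3−6)(3−10)(3−8) = (−6)·(−3)·(−7)·(−5) = 630 ≡ 3, so v_5 = 3^{−1} = 4 (mod 11).
  v = [3, 9, 1, 5, 4].
Step 2: syndromes of r = [2, 4, 2, 10, 6] (all sums mod 11).
  S_0 = Σ v_i r_i = 3·2 + 9·4 + 1·2 + 5·10 + 4·6 = 118 ≡ 8.
  S_1 = Σ v_i α_i r_i = 3·9·2 + 9·6·4 + 1·10·2 + 5·8·10 + 4·3·6 = 762 ≡ 3.
  α_i^2 mod 11 = [4, 3, 1, 9, 9].
  S_2 = Σ v_i α_i^2 r_i = 3·4·2 + 9·3·4 + 1·1·2 + 5·9·10 + 4·9·6 = 800 ≡ 8.
  S = (8, 3, 8) ≠ 0, so r is not a codeword (an error is present).
Step 3: locate the error. For a single error e at position i, S_ℓ = v_i·e·α_i^ℓ, so α_err = S_1/S_0.
  S_0^{−1} = 8^{−1} = 7 (mod 11), so α_err = 3·7 = 21 ≡ 10 = α_3. Error position i = 3.
  Consistency check: S_2/S_1 = 8·4 = 32 ≡ 10 = α_err ✓ (single-error assumption holds).
Step 4: error magnitude e = S_0/v_3 = S_0·∏_{j≠3}(α_3 − α_j) = 8·1 = 8 ≡ 8 (mod 11).
Step 5: correct position 3: c_3 = r_3 − e = 2 − 8 ≡ 5 (mod 11). Hence c = [2, 4, 5, 10, 6].
  Check: interpolating c through the α_i gives m(x) = 8 + 3·x (degree < 2) with m(α_i) = c_i for every i, so c is indeed a codeword.


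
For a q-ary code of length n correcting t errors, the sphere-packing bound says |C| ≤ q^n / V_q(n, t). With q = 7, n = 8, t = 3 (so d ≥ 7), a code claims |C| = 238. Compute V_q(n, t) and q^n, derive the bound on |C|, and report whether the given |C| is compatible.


V_q(n, t) = 13153, q^n = 5764801, Hamming bound = 438, |C| = 238 ≤ bound (satisfied).

Step 1: Compute V_q(n, t) = Σ_{j=0}^3 C(n, j) (q−1)^j.
  j = 0: C(8,0)·(6)^0 = 1·1 = 1.
  j = 1: C(8,1)·(6)^1 = 8·6 = 48.
  j = 2: C(8,2)·(6)^2 = 28·36 = 1008.
  j = 3: C(8,3)·(6)^3 = 56·216 = 12096.
  V_q(n, t) = 1 + 48 + 1008 + 12096 = 13153.
Step 2: q^n = 7^8 = 5764801.
Step 3: Hamming bound ⌊q^n / V_q(n,t)⌋ = ⌊5764801/13153⌋ = 438.
Step 4: Compare |C| = 238 to 438: satisfied.
The claimed |C| lies below the Hamming bound.


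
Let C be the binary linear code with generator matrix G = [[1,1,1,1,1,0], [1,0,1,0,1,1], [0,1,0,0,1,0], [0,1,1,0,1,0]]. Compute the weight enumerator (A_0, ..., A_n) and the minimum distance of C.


Weight distribution: A_0 = 1, A_1 = 1, A_2 = 2, A_3 = 6, A_4 = 5, A_5 = 1. Minimum distance d = 1.

Enumerate all 2^4 = 16 messages m ∈ F_2^4.
For each, compute codeword c = mG in F_2^6, then tally its weight.
  m = 0000 → c = 000000, weight = 0.
  m = 1000 → c = 111110, weight = 5.
  m = 0100 → c = 101011, weight = 4.
  m = 1100 → c = 010101, weight = 3.
  m = 0010 → c = 010010, weight = 2.
  m = 1010 → c = 101100, weight = 3.
  m = 0110 → c = 111001, weight = 4.
  m = 1110 → c = 000111, weight = 3.
  m = 0001 → c = 011010, weight = 3.
  m = 1001 → c = 100100, weight = 2.
  m = 0101 → c = 110001, weight = 3.
  m = 1101 → c = 001111, weight = 4.
  m = 0011 → c = 001000, weight = 1.
  m = 1011 → c = 110110, weight = 4.
  m = 0111 → c = 100011, weight = 3.
  m = 1111 → c = 011101, weight = 4.
Tally weights:
  weight 0: 1 codewords.
  weight 1: 1 codewords.
  weight 2: 2 codewords.
  weight 3: 6 codewords.
  weight 4: 5 codewords.
  weight 5: 1 codewords.
Minimum distance d = smallest w > 0 with A_w > 0 = 1.
Sanity: Σ A_w = 16 = 2^4 = 16 ✓.


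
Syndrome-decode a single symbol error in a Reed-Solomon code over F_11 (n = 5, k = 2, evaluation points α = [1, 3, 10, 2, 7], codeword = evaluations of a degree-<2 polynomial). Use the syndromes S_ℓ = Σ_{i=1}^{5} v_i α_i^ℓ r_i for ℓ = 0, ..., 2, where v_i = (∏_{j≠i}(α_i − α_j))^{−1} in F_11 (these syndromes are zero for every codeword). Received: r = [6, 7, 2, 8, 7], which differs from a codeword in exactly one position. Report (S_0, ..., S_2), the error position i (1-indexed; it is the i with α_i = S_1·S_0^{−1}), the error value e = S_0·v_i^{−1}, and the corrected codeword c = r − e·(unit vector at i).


S = (8, 2, 6), error at position 2, error magnitude e = 8, c = [6, 10, 2, 8, 7].

Step 1: column multipliers v_i = (∏_{j≠i}(α_i − α_j))^{−1} mod 11.
  i = 1 (α = 1): (1−3)(1−10)(1−2)(1−7) = (−2)·(−9)·(−1)·(−6) = 108 ≡ 9, so v_1 = 9^{−1} = 5 (mod 11).
  i = 2 (α = 3): (3−1)(3−10)(3−2)(3−7) = 2·(−7)·1·(−4) = 56 ≡ 1, so v_2 = 1^{−1} = 1 (mod 11).
  i = 3 (α = 10): (10−1)(10−3)(10−2)(10−7) = 9·7·8·3 = 1512 ≡ 5, so v_3 = 5^{−1} = 9 (mod 11).
  i = 4 (α = 2): (2−1)(2−3)(2−10)(2−7) = 1·(−1)·(−8)·(−5) = −40 ≡ 4, so v_4 = 4^{−1} = 3 (mod 11).
  i = 5 (α = 7): (7−1)(7−3)(7−10)(7−2) = 6·4·(−3)·5 = −360 ≡ 3, so v_5 = 3^{−1} = 4 (mod 11).
  v = [5, 1, 9, 3, 4].
Step 2: syndromes of r = [6, 7, 2, 8, 7] (all sums mod 11).
  S_0 = Σ v_i r_i = 5·6 + 1·7 + 9·2 + 3·8 + 4·7 = 107 ≡ 8.
  S_1 = Σ v_i α_i r_i = 5·1·6 + 1·3·7 + 9·10·2 + 3·2·8 + 4·7·7 = 475 ≡ 2.
  α_i^2 mod 11 = [1, 9, 1, 4, 5].
  S_2 = Σ v_i α_i^2 r_i = 5·1·6 + 1·9·7 + 9·1·2 + 3·4·8 + 4·5·7 = 347 ≡ 6.
  S = (8, 2, 6) ≠ 0, so r is not a codeword (an error is present).
Step 3: locate the error. For a single error e at position i, S_ℓ = v_i·e·α_i^ℓ, so α_err = S_1/S_0.
  S_0^{−1} = 8^{−1} = 7 (mod 11), so α_err = 2·7 = 14 ≡ 3 = α_2. Error position i = 2.
  Consistency check: S_2/S_1 = 6·6 = 36 ≡ 3 = α_err ✓ (single-error assumption holds).
Step 4: error magnitude e = S_0/v_2 = S_0·∏_{j≠2}(α_2 − α_j) = 8·1 = 8 ≡ 8 (mod 11).
Step 5: correct position 2: c_2 = r_2 − e = 7 − 8 ≡ 10 (mod 11). Hence c = [6, 10, 2, 8, 7].
  Check: interpolating c through the α_i gives m(x) = 4 + 2·x (degree < 2) with m(α_i) = c_i for every i, so c is indeed a codeword.


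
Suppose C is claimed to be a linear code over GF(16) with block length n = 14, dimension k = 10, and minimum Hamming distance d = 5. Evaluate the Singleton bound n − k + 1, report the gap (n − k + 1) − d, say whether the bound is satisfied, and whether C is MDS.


Singleton RHS = n − k + 1 = 5, slack = 0, bound satisfied, MDS.

Singleton bound: d ≤ n − k + 1.
Here n = 14, k = 10, so n − k + 1 = 5.
Given d = 5, check d ≤ 5: YES.
Slack = (n − k + 1) − d = 0.
The code is MDS (slack = 0).
Description: the claimed parameters are [14, 10, 5]_16; such a code would be MDS (meets Singleton bound).


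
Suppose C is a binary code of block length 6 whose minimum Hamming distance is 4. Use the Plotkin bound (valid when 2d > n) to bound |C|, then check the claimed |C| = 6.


Plotkin bound M ≤ 4; given |C| = 6 > bound (violated).

Check applicability: 2d = 8, n = 6.
2d − n = 2 > 0, so Plotkin applies.
Compute d/(2d−n) = 4/2 ≈ 2.0000.
⌊d/(2d−n)⌋ = 2.
Plotkin bound: M ≤ 2·2 = 4.
Given |C| = 6, check: VIOLATED.
This |C| is above the Plotkin bound, so no binary code with n = 6, d = 4 and 6 codewords exists.


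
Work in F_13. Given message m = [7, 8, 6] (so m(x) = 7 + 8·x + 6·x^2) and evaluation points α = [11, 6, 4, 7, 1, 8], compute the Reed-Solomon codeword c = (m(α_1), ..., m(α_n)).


c = [2, 11, 5, 6, 8, 0]

Message polynomial: m(x) = 7 + 8·x + 6·x^2 (mod 13).
For each evaluation point α_i, compute m(α_i) mod 13:
  α_1 = 11: Horner steps 6 → 9 → 2, so m(11) = 2.
  α_2 = 6: Horner steps 6 → 5 → 11, so m(6) = 11.
  α_3 = 4: Horner steps 6 → 6 → 5, so m(4) = 5.
  α_4 = 7: Horner steps 6 → 11 → 6, so m(7) = 6.
  α_5 = 1: Horner steps 6 → 1 → 8, so m(1) = 8.
  α_6 = 8: Horner steps 6 → 4 → 0, so m(8) = 0.
Codeword c = [2, 11, 5, 6, 8, 0] ∈ F_13^6.


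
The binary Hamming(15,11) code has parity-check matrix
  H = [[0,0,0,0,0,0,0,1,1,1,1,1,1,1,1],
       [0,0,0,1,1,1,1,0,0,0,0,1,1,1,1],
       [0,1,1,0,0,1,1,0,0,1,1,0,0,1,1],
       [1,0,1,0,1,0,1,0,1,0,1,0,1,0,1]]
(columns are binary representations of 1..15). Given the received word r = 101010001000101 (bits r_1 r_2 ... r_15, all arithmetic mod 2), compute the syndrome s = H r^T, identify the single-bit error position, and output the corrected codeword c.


s = (1, 1, 0, 0)^T, error position = 12, corrected codeword c = 101010001001101

Compute s = H r^T mod 2 one row at a time:
  s_1 = 0 + 1 + 0 + 0 + 0 + 1 + 0 + 1 = 3 ≡ 1 (mod 2).
  s_2 = 0 + 1 + 0 + 0 + 0 + 1 + 0 + 1 = 3 ≡ 1 (mod 2).
  s_3 = 0 + 1 + 0 + 0 + 0 + 0 + 0 + 1 = 2 ≡ 0 (mod 2).
  s_4 = 1 + 1 + 1 + 0 + 1 + 0 + 1 + 1 = 6 ≡ 0 (mod 2).
s = (1, 1, 0, 0)^T — this equals column 12 of H (binary 1100), so error is at position 12.
Correct: flip bit 12 of r = 101010001000101 to get c = 101010001001101.


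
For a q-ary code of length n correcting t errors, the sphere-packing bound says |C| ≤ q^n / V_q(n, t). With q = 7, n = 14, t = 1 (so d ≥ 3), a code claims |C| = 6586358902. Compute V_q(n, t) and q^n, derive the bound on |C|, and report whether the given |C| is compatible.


V_q(n, t) = 85, q^n = 678223072849, Hamming bound = 7979094974, |C| = 6586358902 ≤ bound (satisfied).

Step 1: Compute V_q(n, t) = Σ_{j=0}^1 C(n, j) (q−1)^j.
  j = 0: C(14,0)·(6)^0 = 1·1 = 1.
  j = 1: C(14,1)·(6)^1 = 14·6 = 84.
  V_q(n, t) = 1 + 84 = 85.
Step 2: q^n = 7^14 = 678223072849.
Step 3: Hamming bound ⌊q^n / V_q(n,t)⌋ = ⌊678223072849/85⌋ = 7979094974.
Step 4: Compare |C| = 6586358902 to 7979094974: satisfied.
The claimed |C| lies below the Hamming bound.


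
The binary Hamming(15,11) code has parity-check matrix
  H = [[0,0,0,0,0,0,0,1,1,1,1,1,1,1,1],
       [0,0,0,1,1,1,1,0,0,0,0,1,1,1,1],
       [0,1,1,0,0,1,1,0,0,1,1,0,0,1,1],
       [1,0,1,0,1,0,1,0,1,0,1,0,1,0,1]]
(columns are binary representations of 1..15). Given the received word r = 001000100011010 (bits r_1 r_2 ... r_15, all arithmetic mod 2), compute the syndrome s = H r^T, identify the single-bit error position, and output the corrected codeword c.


s = (1, 1, 0, 1)^T, error position = 13, corrected codeword c = 001000100011110

Compute s = H r^T mod 2 one row at a time:
  s_1 = 0 + 0 + 0 + 1 + 1 + 0 + 1 + 0 = 3 ≡ 1 (mod 2).
  s_2 = 0 + 0 + 0 + 1 + 1 + 0 + 1 + 0 = 3 ≡ 1 (mod 2).
  s_3 = 0 + 1 + 0 + 1 + 0 + 1 + 1 + 0 = 4 ≡ 0 (mod 2).
  s_4 = 0 + 1 + 0 + 1 + 0 + 1 + 0 + 0 = 3 ≡ 1 (mod 2).
s = (1, 1, 0, 1)^T — this equals column 13 of H (binary 1101), so error is at position 13.
Correct: flip bit 13 of r = 001000100011010 to get c = 001000100011110.


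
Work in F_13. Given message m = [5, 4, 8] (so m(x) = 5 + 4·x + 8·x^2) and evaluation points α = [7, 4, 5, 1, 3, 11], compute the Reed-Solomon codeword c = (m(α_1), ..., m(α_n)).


c = [9, 6, 4, 4, 11, 3]

Message polynomial: m(x) = 5 + 4·x + 8·x^2 (mod 13).
For each evaluation point α_i, compute m(α_i) mod 13:
  α_1 = 7: Horner steps 8 → 8 → 9, so m(7) = 9.
  α_2 = 4: Horner steps 8 → 10 → 6, so m(4) = 6.
  α_3 = 5: Horner steps 8 → 5 → 4, so m(5) = 4.
  α_4 = 1: Horner steps 8 → 12 → 4, so m(1) = 4.
  α_5 = 3: Horner steps 8 → 2 → 11, so m(3) = 11.
  α_6 = 11: Horner steps 8 → 1 → 3, so m(11) = 3.
Codeword c = [9, 6, 4, 4, 11, 3] ∈ F_13^6.


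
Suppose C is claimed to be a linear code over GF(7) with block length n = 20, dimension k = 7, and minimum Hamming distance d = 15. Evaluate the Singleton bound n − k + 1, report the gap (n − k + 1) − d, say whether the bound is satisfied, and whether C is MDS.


Singleton RHS = n − k + 1 = 14, slack = -1, bound violated (no such code; not MDS).

Singleton bound: d ≤ n − k + 1.
Here n = 20, k = 7, so n − k + 1 = 14.
Given d = 15, check d ≤ 14: NO.
Slack = (n − k + 1) − d = -1.
The slack is negative: d = 15 exceeds n − k + 1 = 14 by 1, so the Singleton bound is violated and no linear [20, 7, 15]_7 code can exist. In particular it is not MDS (MDS requires d = n − k + 1 exactly).
Description: the claimed parameters are [20, 7, 15]_7; such a code would be impossible (violates the Singleton bound).


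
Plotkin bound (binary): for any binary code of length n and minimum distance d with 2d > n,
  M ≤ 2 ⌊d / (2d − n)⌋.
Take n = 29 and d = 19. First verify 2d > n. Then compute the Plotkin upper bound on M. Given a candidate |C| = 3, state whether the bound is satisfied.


Plotkin bound M ≤ 4; given |C| = 3 ≤ bound (satisfied).

Check applicability: 2d = 38, n = 29.
2d − n = 9 > 0, so Plotkin applies.
Compute d/(2d−n) = 19/9 ≈ 2.1111.
⌊d/(2d−n)⌋ = 2.
Plotkin bound: M ≤ 2·2 = 4.
Given |C| = 3, check: satisfied.
This |C| is below the Plotkin bound.


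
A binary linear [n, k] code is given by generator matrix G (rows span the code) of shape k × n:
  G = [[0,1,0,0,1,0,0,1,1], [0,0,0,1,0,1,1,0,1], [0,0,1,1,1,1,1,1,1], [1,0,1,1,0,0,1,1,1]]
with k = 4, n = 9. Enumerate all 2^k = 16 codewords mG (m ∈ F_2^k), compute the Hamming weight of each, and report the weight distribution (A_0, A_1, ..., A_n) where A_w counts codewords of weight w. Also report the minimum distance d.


Weight distribution: A_0 = 1, A_3 = 3, A_4 = 3, A_5 = 4, A_6 = 4, A_7 = 1. Minimum distance d = 3.

Enumerate all 2^4 = 16 messages m ∈ F_2^4.
For each, compute codeword c = mG in F_2^9, then tally its weight.
  m = 0000 → c = 000000000, weight = 0.
  m = 1000 → c = 010010011, weight = 4.
  m = 0100 → c = 000101101, weight = 4.
  m = 1100 → c = 010111110, weight = 6.
  m = 0010 → c = 001111111, weight = 7.
  m = 1010 → c = 011101100, weight = 5.
  m = 0110 → c = 001010010, weight = 3.
  m = 1110 → c = 011000001, weight = 3.
  m = 0001 → c = 101100111, weight = 6.
  m = 1001 → c = 111110100, weight = 6.
  m = 0101 → c = 101001010, weight = 4.
  m = 1101 → c = 111011001, weight = 6.
  m = 0011 → c = 100011000, weight = 3.
  m = 1011 → c = 110001011, weight = 5.
  m = 0111 → c = 100110101, weight = 5.
  m = 1111 → c = 110100110, weight = 5.
Tally weights:
  weight 0: 1 codewords.
  weight 3: 3 codewords.
  weight 4: 3 codewords.
  weight 5: 4 codewords.
  weight 6: 4 codewords.
  weight 7: 1 codewords.
Minimum distance d = smallest w > 0 with A_w > 0 = 3.
Sanity: Σ A_w = 16 = 2^4 = 16 ✓.


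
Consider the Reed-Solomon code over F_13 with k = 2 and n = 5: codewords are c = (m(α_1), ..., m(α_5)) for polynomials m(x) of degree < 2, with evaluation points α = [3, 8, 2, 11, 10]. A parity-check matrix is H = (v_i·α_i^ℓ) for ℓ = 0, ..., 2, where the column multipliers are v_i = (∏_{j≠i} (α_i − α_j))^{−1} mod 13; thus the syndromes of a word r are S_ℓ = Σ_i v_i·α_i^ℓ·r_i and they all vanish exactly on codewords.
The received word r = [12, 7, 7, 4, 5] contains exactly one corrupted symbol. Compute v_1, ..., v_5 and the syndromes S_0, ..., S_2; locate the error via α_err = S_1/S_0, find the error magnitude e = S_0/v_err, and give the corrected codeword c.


S = (11, 9, 5), error at position 3, error magnitude e = 7, c = [12, 7, 0, 4, 5].

Step 1: column multipliers v_i = (∏_{j≠i}(α_i − α_j))^{−1} mod 13.
  i = 1 (α = 3): (3−8)(3−2)(3−11)(3−10) = (−5)·1·(−8)·(−7) = −280 ≡ 6, so v_1 = 6^{−1} = 11 (mod 13).
  i = 2 (α = 8): (8−3)(8−2)(8−11)(8−10) = 5·6·(−3)·(−2) = 180 ≡ 11, so v_2 = 11^{−1} = 6 (mod 13).
  i = 3 (α = 2): (2−3)(2−8)(2−11)(2−10) = (−1)·(−6)·(−9)·(−8) = 432 ≡ 3, so v_3 = 3^{−1} = 9 (mod 13).
  i = 4 (α = 11): (11−3)(11−8)(11−2)(11−10) = 8·3·9·1 = 216 ≡ 8, so v_4 = 8^{−1} = 5 (mod 13).
  i = 5 (α = 10): (10−3)(10−8)(10−2)(10−11) = 7·2·8·(−1) = −112 ≡ 5, so v_5 = 5^{−1} = 8 (mod 13).
  v = [11, 6, 9, 5, 8].
Step 2: syndromes of r = [12, 7, 7, 4, 5] (all sums mod 13).
  S_0 = Σ v_i r_i = 11·12 + 6·7 + 9·7 + 5·4 + 8·5 = 297 ≡ 11.
  S_1 = Σ v_i α_i r_i = 11·3·12 + 6·8·7 + 9·2·7 + 5·11·4 + 8·10·5 = 1478 ≡ 9.
  α_i^2 mod 13 = [9, 12, 4, 4, 9].
  S_2 = Σ v_i α_i^2 r_i = 11·9·12 + 6·12·7 + 9·4·7 + 5·4·4 + 8·9·5 = 2384 ≡ 5.
  S = (11, 9, 5) ≠ 0, so r is not a codeword (an error is present).
Step 3: locate the error. For a single error e at position i, S_ℓ = v_i·e·α_i^ℓ, so α_err = S_1/S_0.
  S_0^{−1} = 11^{−1} = 6 (mod 13), so α_err = 9·6 = 54 ≡ 2 = α_3. Error position i = 3.
  Consistency check: S_2/S_1 = 5·3 = 15 ≡ 2 = α_err ✓ (single-error assumption holds).
Step 4: error magnitude e = S_0/v_3 = S_0·∏_{j≠3}(α_3 − α_j) = 11·3 = 33 ≡ 7 (mod 13).
Step 5: correct position 3: c_3 = r_3 − e = 7 − 7 ≡ 0 (mod 13). Hence c = [12, 7, 0, 4, 5].
  Check: interpolating c through the α_i gives m(x) = 2 + 12·x (degree < 2) with m(α_i) = c_i for every i, so c is indeed a codeword.


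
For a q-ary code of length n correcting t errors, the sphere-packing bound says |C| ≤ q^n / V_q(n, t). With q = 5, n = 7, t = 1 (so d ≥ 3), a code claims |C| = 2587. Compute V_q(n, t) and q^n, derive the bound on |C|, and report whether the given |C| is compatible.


V_q(n, t) = 29, q^n = 78125, Hamming bound = 2693, |C| = 2587 ≤ bound (satisfied).

Step 1: Compute V_q(n, t) = Σ_{j=0}^1 C(n, j) (q−1)^j.
  j = 0: C(7,0)·(4)^0 = 1·1 = 1.
  j = 1: C(7,1)·(4)^1 = 7·4 = 28.
  V_q(n, t) = 1 + 28 = 29.
Step 2: q^n = 5^7 = 78125.
Step 3: Hamming bound ⌊q^n / V_q(n,t)⌋ = ⌊78125/29⌋ = 2693.
Step 4: Compare |C| = 2587 to 2693: satisfied.
The claimed |C| lies below the Hamming bound.


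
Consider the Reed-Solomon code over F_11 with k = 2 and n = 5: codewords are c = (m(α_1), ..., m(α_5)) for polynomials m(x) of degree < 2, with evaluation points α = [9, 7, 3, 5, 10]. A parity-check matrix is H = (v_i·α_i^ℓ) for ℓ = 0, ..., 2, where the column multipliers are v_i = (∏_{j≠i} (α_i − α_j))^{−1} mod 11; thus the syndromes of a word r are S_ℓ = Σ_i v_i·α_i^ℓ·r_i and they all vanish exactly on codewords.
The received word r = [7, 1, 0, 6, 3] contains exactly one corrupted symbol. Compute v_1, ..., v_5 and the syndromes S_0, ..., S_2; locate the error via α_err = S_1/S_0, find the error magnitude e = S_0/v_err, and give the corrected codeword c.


S = (8, 3, 8), error at position 5, error magnitude e = 4, c = [7, 1, 0, 6, 10].

Step 1: column multipliers v_i = (∏_{j≠i}(α_i − α_j))^{−1} mod 11.
  i = 1 (α = 9): (9−7)(9−3)(9−5)(9−10) = 2·6·4·(−1) = −48 ≡ 7, so v_1 = 7^{−1} = 8 (mod 11).
  i = 2 (α = 7): (7−9)(7−3)(7−5)(7−10) = (−2)·4·2·(−3) = 48 ≡ 4, so v_2 = 4^{−1} = 3 (mod 11).
  i = 3 (α = 3): (3−9)(3−7)(3−5)(3−10) = (−6)·(−4)·(−2)·(−7) = 336 ≡ 6, so v_3 = 6^{−1} = 2 (mod 11).
  i = 4 (α = 5): (5−9)(5−7)(5−3)(5−10) = (−4)·(−2)·2·(−5) = −80 ≡ 8, so v_4 = 8^{−1} = 7 (mod 11).
  i = 5 (α = 10): (10−9)(10−7)(10−3)(10−5) = 1·3·7·5 = 105 ≡ 6, so v_5 = 6^{−1} = 2 (mod 11).
  v = [8, 3, 2, 7, 2].
Step 2: syndromes of r = [7, 1, 0, 6, 3] (all sums mod 11).
  S_0 = Σ v_i r_i = 8·7 + 3·1 + 2·0 + 7·6 + 2·3 = 107 ≡ 8.
  S_1 = Σ v_i α_i r_i = 8·9·7 + 3·7·1 + 2·3·0 + 7·5·6 + 2·10·3 = 795 ≡ 3.
  α_i^2 mod 11 = [4, 5, 9, 3, 1].
  S_2 = Σ v_i α_i^2 r_i = 8·4·7 + 3·5·1 + 2·9·0 + 7·3·6 + 2·1·3 = 371 ≡ 8.
  S = (8, 3, 8) ≠ 0, so r is not a codeword (an error is present).
Step 3: locate the error. For a single error e at position i, S_ℓ = v_i·e·α_i^ℓ, so α_err = S_1/S_0.
  S_0^{−1} = 8^{−1} = 7 (mod 11), so α_err = 3·7 = 21 ≡ 10 = α_5. Error position i = 5.
  Consistency check: S_2/S_1 = 8·4 = 32 ≡ 10 = α_err ✓ (single-error assumption holds).
Step 4: error magnitude e = S_0/v_5 = S_0·∏_{j≠5}(α_5 − α_j) = 8·6 = 48 ≡ 4 (mod 11).
Step 5: correct position 5: c_5 = r_5 − e = 3 − 4 ≡ 10 (mod 11). Hence c = [7, 1, 0, 6, 10].
  Check: interpolating c through the α_i gives m(x) = 2 + 3·x (degree < 2) with m(α_i) = c_i for every i, so c is indeed a codeword.
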